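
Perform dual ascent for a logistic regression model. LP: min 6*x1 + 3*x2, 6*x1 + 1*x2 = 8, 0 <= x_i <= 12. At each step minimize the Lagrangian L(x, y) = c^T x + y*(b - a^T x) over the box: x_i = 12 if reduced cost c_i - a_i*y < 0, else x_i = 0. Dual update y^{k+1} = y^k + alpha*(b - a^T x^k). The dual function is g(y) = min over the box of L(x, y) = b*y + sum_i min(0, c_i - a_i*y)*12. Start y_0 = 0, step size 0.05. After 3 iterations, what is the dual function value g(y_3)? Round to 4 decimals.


Dual ascent for LP: min 6*x1 + 3*x2, 6*x1 + 1*x2 = 8, 0 <= x_i <= 12
Step 1: y^k = 0.0, reduced costs: (6.0, 3.0)
  x^k = (0.0, 0.0), subgradient = b - a^T x = 8.0
  y^{k+1} = 0.0 + 0.05*8.0 = 0.4
Step 2: y^k = 0.4, reduced costs: (3.6, 2.6)
  x^k = (0.0, 0.0), subgradient = b - a^T x = 8.0
  y^{k+1} = 0.4 + 0.05*8.0 = 0.8
Step 3: y^k = 0.8, reduced costs: (1.2, 2.2)
  x^k = (0.0, 0.0), subgradient = b - a^T x = 8.0
  y^{k+1} = 0.8 + 0.05*8.0 = 1.2
Dual objective at y_3 = 1.2: reduced costs (-1.2, 1.8), box minimizer x = (12.0, 0.0)
g(y_3) = b*y + (c1 - a1*y)*x1 + (c2 - a2*y)*x2 = 8*1.2 + (-1.2)*12.0 + 1.8*0.0 = 9.6 - 14.4 + 0.0 = -4.8


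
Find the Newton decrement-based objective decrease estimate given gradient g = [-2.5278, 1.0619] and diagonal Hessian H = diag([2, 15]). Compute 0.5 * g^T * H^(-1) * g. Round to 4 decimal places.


Step 1: H is diagonal, so H^(-1) * g = [-1.2639, 0.0708].
Step 2: g^T H^(-1) g = sum_i g_i^2 / H_ii
  = (-2.5278)^2/2 + (1.0619)^2/15
  = 3.1949 + 0.0752 = 3.2701
Step 3: Objective decrease = 0.5 * g^T H^(-1) g = 1.635


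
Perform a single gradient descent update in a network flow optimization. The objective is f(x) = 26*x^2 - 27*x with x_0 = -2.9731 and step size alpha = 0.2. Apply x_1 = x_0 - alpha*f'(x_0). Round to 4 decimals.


We compute the gradient at x_0 and apply the update.
f'(x) = 52*x - 27
f'(-2.9731) = 52*-2.9731 - 27 = -181.6012
x_1 = -2.9731 - 0.2*-181.6012 = 33.3471


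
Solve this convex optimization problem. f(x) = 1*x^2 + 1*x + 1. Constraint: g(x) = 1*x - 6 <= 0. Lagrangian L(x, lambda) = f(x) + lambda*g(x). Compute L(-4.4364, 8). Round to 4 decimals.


Step 1: Evaluate f(x).
f(-4.4364) = 1*(-4.4364)^2 + 1*(-4.4364) + 1 = 16.2452
Step 2: Evaluate g(x).
g(-4.4364) = 1*-4.4364 - 6 = -10.4364
Step 3: Compute Lagrangian.
L = 16.2452 + 8*-10.4364 = -67.246


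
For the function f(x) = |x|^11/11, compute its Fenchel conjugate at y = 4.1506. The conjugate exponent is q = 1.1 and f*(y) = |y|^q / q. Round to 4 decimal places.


The conjugate exponent q satisfies 1/p + 1/q = 1.
p = 11, so q = 11/(11 - 1) = 1.1
|y|^q = 4.1506^1.1 = 4.7854
f*(4.1506) = 4.7854 / 1.1 = 4.3504


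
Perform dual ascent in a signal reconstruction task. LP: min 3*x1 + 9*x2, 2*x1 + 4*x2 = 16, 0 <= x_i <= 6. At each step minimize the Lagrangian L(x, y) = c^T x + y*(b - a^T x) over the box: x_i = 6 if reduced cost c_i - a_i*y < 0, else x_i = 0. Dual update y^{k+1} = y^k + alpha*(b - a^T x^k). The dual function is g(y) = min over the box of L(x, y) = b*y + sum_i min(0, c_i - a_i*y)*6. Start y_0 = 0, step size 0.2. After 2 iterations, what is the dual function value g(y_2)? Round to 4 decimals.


Dual ascent for LP: min 3*x1 + 9*x2, 2*x1 + 4*x2 = 16, 0 <= x_i <= 6
Step 1: y^k = 0.0, reduced costs: (3.0, 9.0)
  x^k = (0.0, 0.0), subgradient = b - a^T x = 16.0
  y^{k+1} = 0.0 + 0.2*16.0 = 3.2
Step 2: y^k = 3.2, reduced costs: (-3.4, -3.8)
  x^k = (6.0, 6.0), subgradient = b - a^T x = -20.0
  y^{k+1} = 3.2 + 0.2*-20.0 = -0.8
Dual objective at y_2 = -0.8: reduced costs (4.6, 12.2), box minimizer x = (0.0, 0.0)
g(y_2) = b*y + (c1 - a1*y)*x1 + (c2 - a2*y)*x2 = 16*(-0.8) + 4.6*0.0 + 12.2*0.0 = -12.8 + 0.0 + 0.0 = -12.8


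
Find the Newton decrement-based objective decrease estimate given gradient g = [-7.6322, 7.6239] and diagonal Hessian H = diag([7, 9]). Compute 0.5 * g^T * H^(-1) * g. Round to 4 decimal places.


Step 1: H is diagonal, so H^(-1) * g = [-1.0903, 0.8471].
Step 2: g^T H^(-1) g = sum_i g_i^2 / H_ii
  = (-7.6322)^2/7 + (7.6239)^2/9
  = 8.3215 + 6.4582 = 14.7797
Step 3: Objective decrease = 0.5 * g^T H^(-1) g = 7.3899


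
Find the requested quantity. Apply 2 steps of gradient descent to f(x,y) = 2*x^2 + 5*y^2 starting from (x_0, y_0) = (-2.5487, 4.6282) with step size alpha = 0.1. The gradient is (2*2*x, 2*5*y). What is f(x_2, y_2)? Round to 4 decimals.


Gradient descent on f(x,y) = 2*x^2 + 5*y^2.
Starting point: (-2.5487, 4.6282), alpha = 0.1
Step 1: grad_x = 2*2*-2.5487 = -10.1948, grad_y = 2*5*4.6282 = 46.282
  x_1 = -2.5487 - 0.1*-10.1948 = -1.5292
  y_1 = 4.6282 - 0.1*46.282 = 0.0
Step 2: grad_x = 2*2*-1.5292 = -6.1169, grad_y = 2*5*0.0 = 0.0
  x_2 = -1.5292 - 0.1*-6.1169 = -0.9175
  y_2 = 0.0 - 0.1*0.0 = 0.0
f(-0.9175, 0.0) = 2*(-0.9175)^2 + 5*0.0^2 = 1.6837


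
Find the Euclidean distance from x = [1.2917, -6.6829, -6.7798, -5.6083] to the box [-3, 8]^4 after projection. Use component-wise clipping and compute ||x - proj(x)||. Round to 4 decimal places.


Project each component onto [-3, 8].
clip(1.2917) = 1.2917, clip(-6.6829) = -3.0, clip(-6.7798) = -3.0, clip(-5.6083) = -3.0
Projection = [1.2917, -3.0, -3.0, -3.0]
Squared diffs: [0.0, 13.5638, 14.2869, 6.8032]
Distance = sqrt(34.6539) = 5.8868


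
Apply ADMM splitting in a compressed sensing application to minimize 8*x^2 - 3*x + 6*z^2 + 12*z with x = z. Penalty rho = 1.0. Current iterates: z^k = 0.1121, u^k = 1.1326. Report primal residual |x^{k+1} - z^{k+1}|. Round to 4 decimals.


ADMM iteration with rho = 1.0, z^k = 0.1121, u^k = 1.1326
Step 1: x-update.
Minimize 8*x^2 - 3*x + (1.0/2)*(x - 0.1121 + 1.1326)^2
FOC: (2*8 + 1.0)*x = 3 + 1.0*(0.1121 - 1.1326)
x^{k+1} = 0.1164
Step 2: z-update.
Minimize 6*z^2 + 12*z + (1.0/2)*(0.1164 - z + 1.1326)^2
FOC: (2*6 + 1.0)*z = -12 + 1.0*(0.1164 + 1.1326)
z^{k+1} = -0.827
Step 3: u-update.
u^{k+1} = 1.1326 + 0.1164 + 0.827 = 2.076
Step 4: Primal residual = |0.1164 + 0.827| = 0.9434


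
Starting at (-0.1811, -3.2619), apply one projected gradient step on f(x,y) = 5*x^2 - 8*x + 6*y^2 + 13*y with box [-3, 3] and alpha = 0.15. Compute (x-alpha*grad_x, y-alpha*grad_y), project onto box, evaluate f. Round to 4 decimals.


Step 1: Compute gradient at (-0.1811, -3.2619).
grad_x = 2*5*-0.1811 - 8 = -9.811
grad_y = 2*6*-3.2619 + 13 = -26.1428
Step 2: Gradient step.
x_raw = -0.1811 - 0.15*-9.811 = 1.2906
y_raw = -3.2619 - 0.15*-26.1428 = 0.6595
Step 3: Project onto [-3, 3].
x_proj = clip(1.2906) = 1.2906
y_proj = clip(0.6595) = 0.6595
Step 4: Evaluate f.
f(1.2906, 0.6595) = 9.1868


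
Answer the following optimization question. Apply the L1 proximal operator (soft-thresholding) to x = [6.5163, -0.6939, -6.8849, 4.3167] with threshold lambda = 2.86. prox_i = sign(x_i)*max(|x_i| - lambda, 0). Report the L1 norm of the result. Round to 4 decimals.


Soft-thresholding with lambda = 2.86:
prox(6.5163) = sign(6.5163)*max(|6.5163| - 2.86, 0) = 3.6563
prox(-0.6939) = sign(-0.6939)*max(|-0.6939| - 2.86, 0) = 0.0
prox(-6.8849) = sign(-6.8849)*max(|-6.8849| - 2.86, 0) = -4.0249
prox(4.3167) = sign(4.3167)*max(|4.3167| - 2.86, 0) = 1.4567
prox(x) = [3.6563, 0.0, -4.0249, 1.4567]
||prox(x)||_1 = 3.6563 + 0.0 + 4.0249 + 1.4567 = 9.1379


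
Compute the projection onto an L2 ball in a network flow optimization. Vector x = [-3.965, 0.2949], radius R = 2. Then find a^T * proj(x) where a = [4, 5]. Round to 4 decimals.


Step 1: Compute ||x|| (intermediates to 6 decimals).
||x|| = sqrt((-3.965)^2 + 0.2949^2) = 3.975952
Step 2: Project.
Since ||x|| > R, scale = R/||x|| = 2/3.975952 = 0.503024, proj(x) = scale * x
proj(x) = [-1.99449, 0.148342]
Step 3: Dot product.
a^T * proj(x) = 4*(-1.99449) + 5*0.148342 = -7.2363


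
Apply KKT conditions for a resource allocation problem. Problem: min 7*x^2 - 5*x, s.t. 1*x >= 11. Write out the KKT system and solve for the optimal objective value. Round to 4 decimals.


Step 1: Try lambda = 0 (constraint inactive).
x_unc = 5/(2*7) = 0.3571
Check: 1*0.3571 = 0.3571 < 11 -- violated!
Step 2: Constraint must be active: 1*x = 11
x* = 11/1 = 11.0
lambda = (2*7*11.0 - 5)/1 = 149.0
Step 3: Compute optimal value.
f(x*) = 7*11.0^2 - 5*11.0 = 792.0


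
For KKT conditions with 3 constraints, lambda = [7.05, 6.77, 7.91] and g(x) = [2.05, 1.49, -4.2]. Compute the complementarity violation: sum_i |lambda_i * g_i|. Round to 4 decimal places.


KKT complementary slackness check:
lambda_1 * g_1 = 7.05 * 2.05 = 14.4525
lambda_2 * g_2 = 6.77 * 1.49 = 10.0873
lambda_3 * g_3 = 7.91 * -4.2 = -33.222
Total violation = 14.4525 + 10.0873 + 33.222 = 57.7618


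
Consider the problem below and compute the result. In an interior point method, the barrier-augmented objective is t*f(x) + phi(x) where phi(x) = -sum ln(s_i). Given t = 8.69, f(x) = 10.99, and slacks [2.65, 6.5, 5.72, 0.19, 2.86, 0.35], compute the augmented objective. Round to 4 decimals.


Step 1: Compute log-barrier.
ln values: [0.9746, 1.8718, 1.744, -1.6607, 1.0508, -1.0498]
phi = -(0.9746 + 1.8718 + 1.744 - 1.6607 + 1.0508 - 1.0498) = -2.9306
Step 2: Compute augmented objective.
t*f(x) = 8.69*10.99 = 95.5031
Total = 95.5031 - 2.9306 = 92.5725


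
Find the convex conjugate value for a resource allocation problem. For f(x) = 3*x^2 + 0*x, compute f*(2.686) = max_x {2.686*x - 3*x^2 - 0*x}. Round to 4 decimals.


f*(y) = sup_x {y*x - a*x^2 - b*x} = sup_x {(y-b)*x - a*x^2}
FOC: (y - b) - 2a*x = 0 => x* = (y - b)/(2a)
x* = (2.686 - 0)/(2*3) = 0.4477
f*(2.686) = (y-b)^2/(4a) = (2.686 - 0)^2/(4*3)
= 7.2146/12 = 0.6012


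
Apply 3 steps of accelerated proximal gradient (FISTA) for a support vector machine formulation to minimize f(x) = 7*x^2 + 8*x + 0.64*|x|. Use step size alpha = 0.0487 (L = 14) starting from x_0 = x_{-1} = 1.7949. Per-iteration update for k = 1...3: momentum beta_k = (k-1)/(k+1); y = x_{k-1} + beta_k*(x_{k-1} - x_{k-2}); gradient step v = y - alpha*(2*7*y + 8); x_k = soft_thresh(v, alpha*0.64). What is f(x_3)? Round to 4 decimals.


FISTA on f(x) = 7*x^2 + 8*x + 0.64*|x|
L = 14, alpha = 0.0487
Iteration 1: beta = 0.0, y = 1.7949 + 0.0*(1.7949 - 1.7949) = 1.7949
  grad(y) = 33.1286, v = y - alpha*grad = 0.1815
  prox(v) = soft_thresh(0.1815, 0.0312) = 0.1504
Iteration 2: beta = 0.3333, y = 0.1504 + 0.3333*(0.1504 - 1.7949) = -0.3978
  grad(y) = 2.4307, v = y - alpha*grad = -0.5162
  prox(v) = soft_thresh(-0.5162, 0.0312) = -0.485
Iteration 3: beta = 0.5, y = -0.485 + 0.5*(-0.485 - 0.1504) = -0.8027
  grad(y) = -3.2379, v = y - alpha*grad = -0.645
  prox(v) = soft_thresh(-0.645, 0.0312) = -0.6139
f(x_3) = 7*(-0.6139)^2 + 8*(-0.6139) + 0.64*|-0.6139| = -1.8802


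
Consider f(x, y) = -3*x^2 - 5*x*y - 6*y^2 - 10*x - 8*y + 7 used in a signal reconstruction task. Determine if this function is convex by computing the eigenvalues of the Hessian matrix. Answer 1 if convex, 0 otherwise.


The Hessian of f(x,y) = -3*x^2 - 5*x*y - 6*y^2 - 10*x - 8*y + 7 is:
H = [[-6, -5], [-5, -12]]
Trace = -6 - 12 = -18
Determinant = -6*-12 - (-5)^2 = 47
Discriminant = (-18)^2 - 4*47 = 136.0
Eigenvalues: lambda_1 = -14.831, lambda_2 = -3.169
The function is not convex.

0


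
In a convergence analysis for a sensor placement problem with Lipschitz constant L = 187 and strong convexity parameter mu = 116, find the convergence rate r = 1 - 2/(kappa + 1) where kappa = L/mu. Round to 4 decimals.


Step 1: Compute the condition number.
kappa = L/mu = 187/116 = 1.6121
Step 2: Compute the convergence rate.
r = 1 - 2/(kappa + 1) = 1 - 2*mu/(L + mu) = (L - mu)/(L + mu) = 71/303 = 0.2343


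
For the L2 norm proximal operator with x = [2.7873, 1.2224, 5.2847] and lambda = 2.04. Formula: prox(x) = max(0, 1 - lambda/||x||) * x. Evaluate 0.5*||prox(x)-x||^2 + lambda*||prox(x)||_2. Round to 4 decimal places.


Step 1: Compute ||x||.
||x|| = 6.0985
Step 2: Compute scaling factor.
scale = max(0, 1 - 2.04/6.0985) = 0.6655
Step 3: prox(x) = [1.8549, 0.8135, 3.5169]
||prox(x)|| = 4.0585
Step 4: Proximal objective.
0.5*||prox-x||^2 = 2.0808
lambda*||prox|| = 8.2793
Total = 10.3601


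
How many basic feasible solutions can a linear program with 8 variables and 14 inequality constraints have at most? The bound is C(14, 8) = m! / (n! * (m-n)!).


Each vertex corresponds to some choice of n active constraints out of m, so the number of vertices is at most C(m, n) = m! / (n!(m-n)!).
m = 14, n = 8
Numerator: 14 * 13 * 12 * 11 * 10 * 9 * 8 * 7
Denominator: 8! = 40320
C(14, 8) = 3003


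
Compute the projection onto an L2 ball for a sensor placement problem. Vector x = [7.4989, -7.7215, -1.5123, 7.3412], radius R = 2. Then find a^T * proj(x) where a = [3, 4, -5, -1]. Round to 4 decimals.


Step 1: Compute ||x|| (intermediates to 6 decimals).
||x|| = sqrt(7.4989^2 + (-7.7215)^2 + (-1.5123)^2 + 7.3412^2) = 13.116224
Step 2: Project.
Since ||x|| > R, scale = R/||x|| = 2/13.116224 = 0.152483, proj(x) = scale * x
proj(x) = [1.143455, -1.177397, -0.2306, 1.119408]
Step 3: Dot product.
a^T * proj(x) = 3*1.143455 + 4*(-1.177397) - 5*(-0.2306) - 1*1.119408 = -1.2456


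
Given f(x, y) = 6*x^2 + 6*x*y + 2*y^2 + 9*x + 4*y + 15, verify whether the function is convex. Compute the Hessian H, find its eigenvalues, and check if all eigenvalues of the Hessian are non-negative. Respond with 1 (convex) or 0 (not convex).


The Hessian of f(x,y) = 6*x^2 + 6*x*y + 2*y^2 + 9*x + 4*y + 15 is:
H = [[12, 6], [6, 4]]
Trace = 12 + 4 = 16
Determinant = 12*4 - (6)^2 = 12
Discriminant = (16)^2 - 4*12 = 208.0
Eigenvalues: lambda_1 = 0.7889, lambda_2 = 15.2111
The function is convex.

1


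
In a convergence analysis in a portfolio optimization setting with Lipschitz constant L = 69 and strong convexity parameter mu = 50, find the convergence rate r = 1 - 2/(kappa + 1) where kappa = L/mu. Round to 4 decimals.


Step 1: Compute the condition number.
kappa = L/mu = 69/50 = 1.38
Step 2: Compute the convergence rate.
r = 1 - 2/(kappa + 1) = 1 - 2*mu/(L + mu) = (L - mu)/(L + mu) = 19/119 = 0.1597


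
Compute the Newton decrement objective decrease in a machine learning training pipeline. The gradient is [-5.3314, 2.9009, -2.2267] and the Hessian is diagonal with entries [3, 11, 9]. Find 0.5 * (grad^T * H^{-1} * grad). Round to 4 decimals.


Step 1: H is diagonal, so H^(-1) * g = [-1.7771, 0.2637, -0.2474].
Step 2: g^T H^(-1) g = sum_i g_i^2 / H_ii
  = (-5.3314)^2/3 + (2.9009)^2/11 + (-2.2267)^2/9
  = 9.4746 + 0.765 + 0.5509 = 10.7905
Step 3: Objective decrease = 0.5 * g^T H^(-1) g = 5.3953


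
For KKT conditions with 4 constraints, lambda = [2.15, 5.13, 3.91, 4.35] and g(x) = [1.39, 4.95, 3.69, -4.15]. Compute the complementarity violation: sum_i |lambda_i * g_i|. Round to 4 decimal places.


KKT complementary slackness check:
lambda_1 * g_1 = 2.15 * 1.39 = 2.9885
lambda_2 * g_2 = 5.13 * 4.95 = 25.3935
lambda_3 * g_3 = 3.91 * 3.69 = 14.4279
lambda_4 * g_4 = 4.35 * -4.15 = -18.0525
Total violation = 2.9885 + 25.3935 + 14.4279 + 18.0525 = 60.8624


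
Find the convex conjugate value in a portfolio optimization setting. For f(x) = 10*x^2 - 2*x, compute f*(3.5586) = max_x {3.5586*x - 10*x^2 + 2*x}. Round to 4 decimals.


f*(y) = sup_x {y*x - a*x^2 - b*x} = sup_x {(y-b)*x - a*x^2}
FOC: (y - b) - 2a*x = 0 => x* = (y - b)/(2a)
x* = (3.5586 + 2)/(2*10) = 0.2779
f*(3.5586) = (y-b)^2/(4a) = (3.5586 + 2)^2/(4*10)
= 30.898/40 = 0.7725


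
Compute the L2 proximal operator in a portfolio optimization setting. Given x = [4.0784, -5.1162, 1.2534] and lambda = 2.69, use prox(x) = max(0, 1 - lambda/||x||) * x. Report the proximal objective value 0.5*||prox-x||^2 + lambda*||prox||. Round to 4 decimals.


Step 1: Compute ||x||.
||x|| = 6.6618
Step 2: Compute scaling factor.
scale = max(0, 1 - 2.69/6.6618) = 0.5962
Step 3: prox(x) = [2.4316, -3.0503, 0.7473]
||prox(x)|| = 3.9718
Step 4: Proximal objective.
0.5*||prox-x||^2 = 3.6181
lambda*||prox|| = 10.6841
Total = 14.3022


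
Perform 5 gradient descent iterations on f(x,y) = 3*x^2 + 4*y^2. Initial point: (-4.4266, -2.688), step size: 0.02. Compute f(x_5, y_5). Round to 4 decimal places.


Gradient descent on f(x,y) = 3*x^2 + 4*y^2.
Starting point: (-4.4266, -2.688), alpha = 0.02
Step 1: grad_x = 2*3*-4.4266 = -26.5596, grad_y = 2*4*-2.688 = -21.504
  x_1 = -4.4266 - 0.02*-26.5596 = -3.8954
  y_1 = -2.688 - 0.02*-21.504 = -2.2579
Step 2: grad_x = 2*3*-3.8954 = -23.3724, grad_y = 2*4*-2.2579 = -18.0634
  x_2 = -3.8954 - 0.02*-23.3724 = -3.428
  y_2 = -2.2579 - 0.02*-18.0634 = -1.8967
Step 3: grad_x = 2*3*-3.428 = -20.5678, grad_y = 2*4*-1.8967 = -15.1732
  x_3 = -3.428 - 0.02*-20.5678 = -3.0166
  y_3 = -1.8967 - 0.02*-15.1732 = -1.5932
Step 4: grad_x = 2*3*-3.0166 = -18.0996, grad_y = 2*4*-1.5932 = -12.7455
  x_4 = -3.0166 - 0.02*-18.0996 = -2.6546
  y_4 = -1.5932 - 0.02*-12.7455 = -1.3383
Step 5: grad_x = 2*3*-2.6546 = -15.9277, grad_y = 2*4*-1.3383 = -10.7062
  x_5 = -2.6546 - 0.02*-15.9277 = -2.3361
  y_5 = -1.3383 - 0.02*-10.7062 = -1.1242
f(-2.3361, -1.1242) = 3*(-2.3361)^2 + 4*(-1.1242)^2 = 21.4264


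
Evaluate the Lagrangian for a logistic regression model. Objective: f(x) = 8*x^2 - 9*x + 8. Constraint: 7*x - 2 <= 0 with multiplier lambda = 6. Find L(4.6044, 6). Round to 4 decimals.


Step 1: Evaluate f(x).
f(4.6044) = 8*4.6044^2 - 9*4.6044 + 8 = 136.1644
Step 2: Evaluate g(x).
g(4.6044) = 7*4.6044 - 2 = 30.2308
Step 3: Compute Lagrangian.
L = 136.1644 + 6*30.2308 = 317.5492


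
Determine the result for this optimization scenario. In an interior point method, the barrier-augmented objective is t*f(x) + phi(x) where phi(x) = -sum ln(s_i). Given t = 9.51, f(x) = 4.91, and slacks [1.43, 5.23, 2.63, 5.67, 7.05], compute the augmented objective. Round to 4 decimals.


Step 1: Compute log-barrier.
ln values: [0.3577, 1.6544, 0.967, 1.7352, 1.953]
phi = -(0.3577 + 1.6544 + 0.967 + 1.7352 + 1.953) = -6.6673
Step 2: Compute augmented objective.
t*f(x) = 9.51*4.91 = 46.6941
Total = 46.6941 - 6.6673 = 40.0268


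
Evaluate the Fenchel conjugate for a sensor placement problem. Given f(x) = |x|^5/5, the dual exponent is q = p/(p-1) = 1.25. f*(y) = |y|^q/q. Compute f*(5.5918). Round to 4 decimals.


The conjugate exponent q satisfies 1/p + 1/q = 1.
p = 5, so q = 5/(5 - 1) = 1.25
|y|^q = 5.5918^1.25 = 8.5988
f*(5.5918) = 8.5988 / 1.25 = 6.8791


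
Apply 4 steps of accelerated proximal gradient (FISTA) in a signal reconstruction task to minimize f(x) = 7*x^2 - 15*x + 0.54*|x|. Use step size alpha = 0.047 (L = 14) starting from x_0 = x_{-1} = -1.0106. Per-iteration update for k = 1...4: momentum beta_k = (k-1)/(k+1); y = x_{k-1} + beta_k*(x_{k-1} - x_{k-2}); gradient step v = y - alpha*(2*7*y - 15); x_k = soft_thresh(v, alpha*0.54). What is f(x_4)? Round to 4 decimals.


FISTA on f(x) = 7*x^2 - 15*x + 0.54*|x|
L = 14, alpha = 0.047
Iteration 1: beta = 0.0, y = -1.0106 + 0.0*(-1.0106 + 1.0106) = -1.0106
  grad(y) = -29.1484, v = y - alpha*grad = 0.3594
  prox(v) = soft_thresh(0.3594, 0.0254) = 0.334
Iteration 2: beta = 0.3333, y = 0.334 + 0.3333*(0.334 + 1.0106) = 0.7822
  grad(y) = -4.0493, v = y - alpha*grad = 0.9725
  prox(v) = soft_thresh(0.9725, 0.0254) = 0.9471
Iteration 3: beta = 0.5, y = 0.9471 + 0.5*(0.9471 - 0.334) = 1.2537
  grad(y) = 2.5518, v = y - alpha*grad = 1.1338
  prox(v) = soft_thresh(1.1338, 0.0254) = 1.1084
Iteration 4: beta = 0.6, y = 1.1084 + 0.6*(1.1084 - 0.9471) = 1.2051
  grad(y) = 1.8719, v = y - alpha*grad = 1.1172
  prox(v) = soft_thresh(1.1172, 0.0254) = 1.0918
f(x_4) = 7*1.0918^2 - 15*1.0918 + 0.54*|1.0918| = -7.4433


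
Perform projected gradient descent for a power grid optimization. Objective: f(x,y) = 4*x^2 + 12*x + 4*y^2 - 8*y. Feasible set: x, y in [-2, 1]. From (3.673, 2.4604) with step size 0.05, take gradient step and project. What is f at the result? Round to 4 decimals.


Step 1: Compute gradient at (3.673, 2.4604).
grad_x = 2*4*3.673 + 12 = 41.384
grad_y = 2*4*2.4604 - 8 = 11.6832
Step 2: Gradient step.
x_raw = 3.673 - 0.05*41.384 = 1.6038
y_raw = 2.4604 - 0.05*11.6832 = 1.8762
Step 3: Project onto [-2, 1].
x_proj = clip(1.6038) = 1.0
y_proj = clip(1.8762) = 1.0
Step 4: Evaluate f.
f(1.0, 1.0) = 12.0


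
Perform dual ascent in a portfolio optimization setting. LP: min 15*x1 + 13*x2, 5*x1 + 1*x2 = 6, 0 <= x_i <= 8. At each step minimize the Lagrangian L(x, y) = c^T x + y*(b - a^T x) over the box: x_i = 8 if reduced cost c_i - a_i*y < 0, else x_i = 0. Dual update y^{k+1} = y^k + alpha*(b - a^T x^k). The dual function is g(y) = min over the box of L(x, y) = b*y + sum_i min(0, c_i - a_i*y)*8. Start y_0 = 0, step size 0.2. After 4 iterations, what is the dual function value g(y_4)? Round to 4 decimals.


Dual ascent for LP: min 15*x1 + 13*x2, 5*x1 + 1*x2 = 6, 0 <= x_i <= 8
Step 1: y^k = 0.0, reduced costs: (15.0, 13.0)
  x^k = (0.0, 0.0), subgradient = b - a^T x = 6.0
  y^{k+1} = 0.0 + 0.2*6.0 = 1.2
Step 2: y^k = 1.2, reduced costs: (9.0, 11.8)
  x^k = (0.0, 0.0), subgradient = b - a^T x = 6.0
  y^{k+1} = 1.2 + 0.2*6.0 = 2.4
Step 3: y^k = 2.4, reduced costs: (3.0, 10.6)
  x^k = (0.0, 0.0), subgradient = b - a^T x = 6.0
  y^{k+1} = 2.4 + 0.2*6.0 = 3.6
Step 4: y^k = 3.6, reduced costs: (-3.0, 9.4)
  x^k = (8.0, 0.0), subgradient = b - a^T x = -34.0
  y^{k+1} = 3.6 + 0.2*-34.0 = -3.2
Dual objective at y_4 = -3.2: reduced costs (31.0, 16.2), box minimizer x = (0.0, 0.0)
g(y_4) = b*y + (c1 - a1*y)*x1 + (c2 - a2*y)*x2 = 6*(-3.2) + 31.0*0.0 + 16.2*0.0 = -19.2 + 0.0 + 0.0 = -19.2


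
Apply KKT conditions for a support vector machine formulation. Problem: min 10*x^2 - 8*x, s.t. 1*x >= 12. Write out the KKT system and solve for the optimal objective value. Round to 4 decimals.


Step 1: Try lambda = 0 (constraint inactive).
x_unc = 8/(2*10) = 0.4
Check: 1*0.4 = 0.4 < 12 -- violated!
Step 2: Constraint must be active: 1*x = 12
x* = 12/1 = 12.0
lambda = (2*10*12.0 - 8)/1 = 232.0
Step 3: Compute optimal value.
f(x*) = 10*12.0^2 - 8*12.0 = 1344.0


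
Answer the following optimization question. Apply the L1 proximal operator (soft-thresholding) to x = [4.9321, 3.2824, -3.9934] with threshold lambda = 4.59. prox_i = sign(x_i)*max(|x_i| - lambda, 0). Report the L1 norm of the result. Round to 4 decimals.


Soft-thresholding with lambda = 4.59:
prox(4.9321) = sign(4.9321)*max(|4.9321| - 4.59, 0) = 0.3421
prox(3.2824) = sign(3.2824)*max(|3.2824| - 4.59, 0) = 0.0
prox(-3.9934) = sign(-3.9934)*max(|-3.9934| - 4.59, 0) = 0.0
prox(x) = [0.3421, 0.0, 0.0]
||prox(x)||_1 = 0.3421 + 0.0 + 0.0 = 0.3421


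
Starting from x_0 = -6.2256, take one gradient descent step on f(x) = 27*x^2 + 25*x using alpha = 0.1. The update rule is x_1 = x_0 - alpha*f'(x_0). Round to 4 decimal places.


We compute the gradient at x_0 and apply the update.
f'(x) = 54*x + 25
f'(-6.2256) = 54*-6.2256 + 25 = -311.1824
x_1 = -6.2256 - 0.1*-311.1824 = 24.8926


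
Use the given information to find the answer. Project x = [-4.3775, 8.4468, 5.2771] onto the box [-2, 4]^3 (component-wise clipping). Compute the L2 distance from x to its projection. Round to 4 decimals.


Project each component onto [-2, 4].
clip(-4.3775) = -2.0, clip(8.4468) = 4.0, clip(5.2771) = 4.0
Projection = [-2.0, 4.0, 4.0]
Squared diffs: [5.6525, 19.774, 1.631]
Distance = sqrt(27.0575) = 5.2017


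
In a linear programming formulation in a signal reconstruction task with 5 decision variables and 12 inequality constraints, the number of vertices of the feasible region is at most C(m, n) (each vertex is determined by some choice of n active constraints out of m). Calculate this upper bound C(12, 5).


Each vertex corresponds to some choice of n active constraints out of m, so the number of vertices is at most C(m, n) = m! / (n!(m-n)!).
m = 12, n = 5
Numerator: 12 * 11 * 10 * 9 * 8
Denominator: 5! = 120
C(12, 5) = 792


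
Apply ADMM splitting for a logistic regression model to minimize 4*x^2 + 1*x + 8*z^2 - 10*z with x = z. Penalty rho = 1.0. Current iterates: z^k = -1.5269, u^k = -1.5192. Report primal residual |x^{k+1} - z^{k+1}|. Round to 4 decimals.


ADMM iteration with rho = 1.0, z^k = -1.5269, u^k = -1.5192
Step 1: x-update.
Minimize 4*x^2 + 1*x + (1.0/2)*(x + 1.5269 - 1.5192)^2
FOC: (2*4 + 1.0)*x = -1 + 1.0*(-1.5269 + 1.5192)
x^{k+1} = -0.112
Step 2: z-update.
Minimize 8*z^2 - 10*z + (1.0/2)*(-0.112 - z - 1.5192)^2
FOC: (2*8 + 1.0)*z = 10 + 1.0*(-0.112 - 1.5192)
z^{k+1} = 0.4923
Step 3: u-update.
u^{k+1} = -1.5192 - 0.112 - 0.4923 = -2.1235
Step 4: Primal residual = |-0.112 - 0.4923| = 0.6043


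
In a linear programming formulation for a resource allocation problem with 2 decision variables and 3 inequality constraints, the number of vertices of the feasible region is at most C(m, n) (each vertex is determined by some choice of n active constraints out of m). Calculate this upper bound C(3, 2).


Each vertex corresponds to some choice of n active constraints out of m, so the number of vertices is at most C(m, n) = m! / (n!(m-n)!).
m = 3, n = 2
Numerator: 3 * 2
Denominator: 2! = 2
C(3, 2) = 3


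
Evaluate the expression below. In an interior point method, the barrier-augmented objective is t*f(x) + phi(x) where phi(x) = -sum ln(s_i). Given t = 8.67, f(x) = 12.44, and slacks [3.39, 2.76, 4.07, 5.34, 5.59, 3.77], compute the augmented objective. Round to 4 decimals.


Step 1: Compute log-barrier.
ln values: [1.2208, 1.0152, 1.4036, 1.6752, 1.721, 1.3271]
phi = -(1.2208 + 1.0152 + 1.4036 + 1.6752 + 1.721 + 1.3271) = -8.363
Step 2: Compute augmented objective.
t*f(x) = 8.67*12.44 = 107.8548
Total = 107.8548 - 8.363 = 99.4918


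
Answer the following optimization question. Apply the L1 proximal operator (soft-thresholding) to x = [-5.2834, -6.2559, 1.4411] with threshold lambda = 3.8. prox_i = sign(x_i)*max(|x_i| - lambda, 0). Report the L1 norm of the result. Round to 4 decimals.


Soft-thresholding with lambda = 3.8:
prox(-5.2834) = sign(-5.2834)*max(|-5.2834| - 3.8, 0) = -1.4834
prox(-6.2559) = sign(-6.2559)*max(|-6.2559| - 3.8, 0) = -2.4559
prox(1.4411) = sign(1.4411)*max(|1.4411| - 3.8, 0) = 0.0
prox(x) = [-1.4834, -2.4559, 0.0]
||prox(x)||_1 = 1.4834 + 2.4559 + 0.0 = 3.9393


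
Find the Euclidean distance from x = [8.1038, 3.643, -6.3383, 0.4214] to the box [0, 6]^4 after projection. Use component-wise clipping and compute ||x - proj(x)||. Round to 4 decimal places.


Project each component onto [0, 6].
clip(8.1038) = 6.0, clip(3.643) = 3.643, clip(-6.3383) = 0.0, clip(0.4214) = 0.4214
Projection = [6.0, 3.643, 0.0, 0.4214]
Squared diffs: [4.426, 0.0, 40.174, 0.0]
Distance = sqrt(44.6) = 6.6783


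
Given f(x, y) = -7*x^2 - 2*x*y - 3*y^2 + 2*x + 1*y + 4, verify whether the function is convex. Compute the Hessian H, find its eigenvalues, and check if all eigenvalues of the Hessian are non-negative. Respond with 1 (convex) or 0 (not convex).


The Hessian of f(x,y) = -7*x^2 - 2*x*y - 3*y^2 + 2*x + 1*y + 4 is:
H = [[-14, -2], [-2, -6]]
Trace = -14 - 6 = -20
Determinant = -14*-6 - (-2)^2 = 80
Discriminant = (-20)^2 - 4*80 = 80.0
Eigenvalues: lambda_1 = -14.4721, lambda_2 = -5.5279
The function is not convex.

0


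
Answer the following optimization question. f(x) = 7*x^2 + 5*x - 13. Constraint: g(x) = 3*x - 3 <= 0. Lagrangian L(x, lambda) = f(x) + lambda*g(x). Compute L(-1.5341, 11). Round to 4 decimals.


Step 1: Evaluate f(x).
f(-1.5341) = 7*(-1.5341)^2 + 5*(-1.5341) - 13 = -4.1963
Step 2: Evaluate g(x).
g(-1.5341) = 3*-1.5341 - 3 = -7.6023
Step 3: Compute Lagrangian.
L = -4.1963 + 11*-7.6023 = -87.8216


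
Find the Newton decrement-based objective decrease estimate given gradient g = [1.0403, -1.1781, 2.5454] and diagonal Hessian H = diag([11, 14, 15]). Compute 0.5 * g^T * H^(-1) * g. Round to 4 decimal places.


Step 1: H is diagonal, so H^(-1) * g = [0.0946, -0.0842, 0.1697].
Step 2: g^T H^(-1) g = sum_i g_i^2 / H_ii
  = (1.0403)^2/11 + (-1.1781)^2/14 + (2.5454)^2/15
  = 0.0984 + 0.0991 + 0.4319 = 0.6295
Step 3: Objective decrease = 0.5 * g^T H^(-1) g = 0.3147


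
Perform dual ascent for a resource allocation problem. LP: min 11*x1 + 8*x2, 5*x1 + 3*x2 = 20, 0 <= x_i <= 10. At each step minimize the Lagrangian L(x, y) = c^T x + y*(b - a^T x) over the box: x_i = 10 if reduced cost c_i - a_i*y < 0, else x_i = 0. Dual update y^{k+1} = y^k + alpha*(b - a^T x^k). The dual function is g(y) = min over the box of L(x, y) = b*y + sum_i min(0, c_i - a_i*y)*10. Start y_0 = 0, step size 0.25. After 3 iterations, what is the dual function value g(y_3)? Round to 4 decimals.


Dual ascent for LP: min 11*x1 + 8*x2, 5*x1 + 3*x2 = 20, 0 <= x_i <= 10
Step 1: y^k = 0.0, reduced costs: (11.0, 8.0)
  x^k = (0.0, 0.0), subgradient = b - a^T x = 20.0
  y^{k+1} = 0.0 + 0.25*20.0 = 5.0
Step 2: y^k = 5.0, reduced costs: (-14.0, -7.0)
  x^k = (10.0, 10.0), subgradient = b - a^T x = -60.0
  y^{k+1} = 5.0 + 0.25*-60.0 = -10.0
Step 3: y^k = -10.0, reduced costs: (61.0, 38.0)
  x^k = (0.0, 0.0), subgradient = b - a^T x = 20.0
  y^{k+1} = -10.0 + 0.25*20.0 = -5.0
Dual objective at y_3 = -5.0: reduced costs (36.0, 23.0), box minimizer x = (0.0, 0.0)
g(y_3) = b*y + (c1 - a1*y)*x1 + (c2 - a2*y)*x2 = 20*(-5.0) + 36.0*0.0 + 23.0*0.0 = -100.0 + 0.0 + 0.0 = -100.0


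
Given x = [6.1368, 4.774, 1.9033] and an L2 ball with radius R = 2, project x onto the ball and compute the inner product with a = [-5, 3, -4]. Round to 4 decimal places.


Step 1: Compute ||x|| (intermediates to 6 decimals).
||x|| = sqrt(6.1368^2 + 4.774^2 + 1.9033^2) = 8.00462
Step 2: Project.
Since ||x|| > R, scale = R/||x|| = 2/8.00462 = 0.249856, proj(x) = scale * x
proj(x) = [1.533316, 1.192813, 0.475551]
Step 3: Dot product.
a^T * proj(x) = -5*1.533316 + 3*1.192813 - 4*0.475551 = -5.9903


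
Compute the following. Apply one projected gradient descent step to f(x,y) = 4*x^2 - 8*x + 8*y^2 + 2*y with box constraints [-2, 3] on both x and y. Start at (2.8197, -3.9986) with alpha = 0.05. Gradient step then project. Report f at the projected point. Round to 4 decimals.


Step 1: Compute gradient at (2.8197, -3.9986).
grad_x = 2*4*2.8197 - 8 = 14.5576
grad_y = 2*8*-3.9986 + 2 = -61.9776
Step 2: Gradient step.
x_raw = 2.8197 - 0.05*14.5576 = 2.0918
y_raw = -3.9986 - 0.05*-61.9776 = -0.8997
Step 3: Project onto [-2, 3].
x_proj = clip(2.0918) = 2.0918
y_proj = clip(-0.8997) = -0.8997
Step 4: Evaluate f.
f(2.0918, -0.8997) = 5.4448


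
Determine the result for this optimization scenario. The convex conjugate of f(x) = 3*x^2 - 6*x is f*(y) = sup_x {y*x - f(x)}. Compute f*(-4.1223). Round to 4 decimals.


f*(y) = sup_x {y*x - a*x^2 - b*x} = sup_x {(y-b)*x - a*x^2}
FOC: (y - b) - 2a*x = 0 => x* = (y - b)/(2a)
x* = (-4.1223 + 6)/(2*3) = 0.313
f*(-4.1223) = (y-b)^2/(4a) = (-4.1223 + 6)^2/(4*3)
= 3.5258/12 = 0.2938


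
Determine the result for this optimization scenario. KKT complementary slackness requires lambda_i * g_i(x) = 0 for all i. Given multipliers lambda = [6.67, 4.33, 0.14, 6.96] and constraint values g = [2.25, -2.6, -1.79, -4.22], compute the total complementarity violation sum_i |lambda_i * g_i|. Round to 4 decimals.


KKT complementary slackness check:
lambda_1 * g_1 = 6.67 * 2.25 = 15.0075
lambda_2 * g_2 = 4.33 * -2.6 = -11.258
lambda_3 * g_3 = 0.14 * -1.79 = -0.2506
lambda_4 * g_4 = 6.96 * -4.22 = -29.3712
Total violation = 15.0075 + 11.258 + 0.2506 + 29.3712 = 55.8873


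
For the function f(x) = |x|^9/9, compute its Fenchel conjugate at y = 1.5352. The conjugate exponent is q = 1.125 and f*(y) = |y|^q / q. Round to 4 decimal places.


The conjugate exponent q satisfies 1/p + 1/q = 1.
p = 9, so q = 9/(9 - 1) = 1.125
|y|^q = 1.5352^1.125 = 1.6197
f*(1.5352) = 1.6197 / 1.125 = 1.4397


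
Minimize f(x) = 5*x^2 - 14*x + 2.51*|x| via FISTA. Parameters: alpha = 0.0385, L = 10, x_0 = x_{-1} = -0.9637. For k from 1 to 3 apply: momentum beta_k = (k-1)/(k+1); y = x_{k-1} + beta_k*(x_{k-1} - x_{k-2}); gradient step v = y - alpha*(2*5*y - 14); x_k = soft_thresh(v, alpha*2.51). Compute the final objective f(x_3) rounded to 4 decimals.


FISTA on f(x) = 5*x^2 - 14*x + 2.51*|x|
L = 10, alpha = 0.0385
Iteration 1: beta = 0.0, y = -0.9637 + 0.0*(-0.9637 + 0.9637) = -0.9637
  grad(y) = -23.637, v = y - alpha*grad = -0.0537
  prox(v) = soft_thresh(-0.0537, 0.0966) = 0.0
Iteration 2: beta = 0.3333, y = 0.0 + 0.3333*(0.0 + 0.9637) = 0.3212
  grad(y) = -10.7877, v = y - alpha*grad = 0.7366
  prox(v) = soft_thresh(0.7366, 0.0966) = 0.6399
Iteration 3: beta = 0.5, y = 0.6399 + 0.5*(0.6399 - 0.0) = 0.9599
  grad(y) = -4.4011, v = y - alpha*grad = 1.1293
  prox(v) = soft_thresh(1.1293, 0.0966) = 1.0327
f(x_3) = 5*1.0327^2 - 14*1.0327 + 2.51*|1.0327| = -6.5334


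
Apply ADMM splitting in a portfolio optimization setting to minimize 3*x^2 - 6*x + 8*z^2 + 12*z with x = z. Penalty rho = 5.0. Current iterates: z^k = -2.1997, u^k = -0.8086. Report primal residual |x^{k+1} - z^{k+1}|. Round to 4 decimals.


ADMM iteration with rho = 5.0, z^k = -2.1997, u^k = -0.8086
Step 1: x-update.
Minimize 3*x^2 - 6*x + (5.0/2)*(x + 2.1997 - 0.8086)^2
FOC: (2*3 + 5.0)*x = 6 + 5.0*(-2.1997 + 0.8086)
x^{k+1} = -0.0869
Step 2: z-update.
Minimize 8*z^2 + 12*z + (5.0/2)*(-0.0869 - z - 0.8086)^2
FOC: (2*8 + 5.0)*z = -12 + 5.0*(-0.0869 - 0.8086)
z^{k+1} = -0.7846
Step 3: u-update.
u^{k+1} = -0.8086 - 0.0869 + 0.7846 = -0.1108
Step 4: Primal residual = |-0.0869 + 0.7846| = 0.6978


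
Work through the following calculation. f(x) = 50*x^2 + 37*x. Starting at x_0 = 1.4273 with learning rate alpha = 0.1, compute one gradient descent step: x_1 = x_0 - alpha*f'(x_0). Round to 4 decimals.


We compute the gradient at x_0 and apply the update.
f'(x) = 100*x + 37
f'(1.4273) = 100*1.4273 + 37 = 179.73
x_1 = 1.4273 - 0.1*179.73 = -16.5457


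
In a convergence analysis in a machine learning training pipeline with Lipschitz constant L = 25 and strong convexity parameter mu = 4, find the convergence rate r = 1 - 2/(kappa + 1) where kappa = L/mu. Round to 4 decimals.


Step 1: Compute the condition number.
kappa = L/mu = 25/4 = 6.25
Step 2: Compute the convergence rate.
r = 1 - 2/(kappa + 1) = 1 - 2*mu/(L + mu) = (L - mu)/(L + mu) = 21/29 = 0.7241


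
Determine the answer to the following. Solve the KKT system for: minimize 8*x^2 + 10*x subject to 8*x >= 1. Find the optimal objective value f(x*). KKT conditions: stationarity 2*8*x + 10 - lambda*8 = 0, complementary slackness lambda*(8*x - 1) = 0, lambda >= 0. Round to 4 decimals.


Step 1: Try lambda = 0 (constraint inactive).
x_unc = -10/(2*8) = -0.625
Check: 8*-0.625 = -5.0 < 1 -- violated!
Step 2: Constraint must be active: 8*x = 1
x* = 1/8 = 0.125
lambda = (2*8*0.125 + 10)/8 = 1.5
Step 3: Compute optimal value.
f(x*) = 8*0.125^2 + 10*0.125 = 1.375


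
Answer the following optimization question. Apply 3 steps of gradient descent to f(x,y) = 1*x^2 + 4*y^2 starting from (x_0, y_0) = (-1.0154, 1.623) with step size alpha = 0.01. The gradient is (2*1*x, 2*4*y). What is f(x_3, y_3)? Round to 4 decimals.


Gradient descent on f(x,y) = 1*x^2 + 4*y^2.
Starting point: (-1.0154, 1.623), alpha = 0.01
Step 1: grad_x = 2*1*-1.0154 = -2.0308, grad_y = 2*4*1.623 = 12.984
  x_1 = -1.0154 - 0.01*-2.0308 = -0.9951
  y_1 = 1.623 - 0.01*12.984 = 1.4932
Step 2: grad_x = 2*1*-0.9951 = -1.9902, grad_y = 2*4*1.4932 = 11.9453
  x_2 = -0.9951 - 0.01*-1.9902 = -0.9752
  y_2 = 1.4932 - 0.01*11.9453 = 1.3737
Step 3: grad_x = 2*1*-0.9752 = -1.9504, grad_y = 2*4*1.3737 = 10.9897
  x_3 = -0.9752 - 0.01*-1.9504 = -0.9557
  y_3 = 1.3737 - 0.01*10.9897 = 1.2638
f(-0.9557, 1.2638) = 1*(-0.9557)^2 + 4*1.2638^2 = 7.3022


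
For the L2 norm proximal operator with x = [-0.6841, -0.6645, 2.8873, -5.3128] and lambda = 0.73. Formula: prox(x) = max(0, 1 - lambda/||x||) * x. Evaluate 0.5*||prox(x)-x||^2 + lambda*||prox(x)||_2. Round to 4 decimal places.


Step 1: Compute ||x||.
||x|| = 6.1214
Step 2: Compute scaling factor.
scale = max(0, 1 - 0.73/6.1214) = 0.8807
Step 3: prox(x) = [-0.6025, -0.5853, 2.543, -4.6792]
||prox(x)|| = 5.3914
Step 4: Proximal objective.
0.5*||prox-x||^2 = 0.2665
lambda*||prox|| = 3.9357
Total = 4.2022


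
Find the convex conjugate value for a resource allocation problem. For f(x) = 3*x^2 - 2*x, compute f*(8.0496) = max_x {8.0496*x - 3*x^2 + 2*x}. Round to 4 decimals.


f*(y) = sup_x {y*x - a*x^2 - b*x} = sup_x {(y-b)*x - a*x^2}
FOC: (y - b) - 2a*x = 0 => x* = (y - b)/(2a)
x* = (8.0496 + 2)/(2*3) = 1.6749
f*(8.0496) = (y-b)^2/(4a) = (8.0496 + 2)^2/(4*3)
= 100.9945/12 = 8.4162


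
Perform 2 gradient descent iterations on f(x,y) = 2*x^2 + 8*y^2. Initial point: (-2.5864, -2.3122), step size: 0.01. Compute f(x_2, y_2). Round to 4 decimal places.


Gradient descent on f(x,y) = 2*x^2 + 8*y^2.
Starting point: (-2.5864, -2.3122), alpha = 0.01
Step 1: grad_x = 2*2*-2.5864 = -10.3456, grad_y = 2*8*-2.3122 = -36.9952
  x_1 = -2.5864 - 0.01*-10.3456 = -2.4829
  y_1 = -2.3122 - 0.01*-36.9952 = -1.9422
Step 2: grad_x = 2*2*-2.4829 = -9.9318, grad_y = 2*8*-1.9422 = -31.076
  x_2 = -2.4829 - 0.01*-9.9318 = -2.3836
  y_2 = -1.9422 - 0.01*-31.076 = -1.6315
f(-2.3836, -1.6315) = 2*(-2.3836)^2 + 8*(-1.6315)^2 = 32.6574


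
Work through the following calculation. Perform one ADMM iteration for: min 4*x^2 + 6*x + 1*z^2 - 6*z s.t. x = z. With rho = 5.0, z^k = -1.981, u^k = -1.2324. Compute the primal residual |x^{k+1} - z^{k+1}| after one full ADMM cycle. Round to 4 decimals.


ADMM iteration with rho = 5.0, z^k = -1.981, u^k = -1.2324
Step 1: x-update.
Minimize 4*x^2 + 6*x + (5.0/2)*(x + 1.981 - 1.2324)^2
FOC: (2*4 + 5.0)*x = -6 + 5.0*(-1.981 + 1.2324)
x^{k+1} = -0.7495
Step 2: z-update.
Minimize 1*z^2 - 6*z + (5.0/2)*(-0.7495 - z - 1.2324)^2
FOC: (2*1 + 5.0)*z = 6 + 5.0*(-0.7495 - 1.2324)
z^{k+1} = -0.5585
Step 3: u-update.
u^{k+1} = -1.2324 - 0.7495 + 0.5585 = -1.4234
Step 4: Primal residual = |-0.7495 + 0.5585| = 0.191


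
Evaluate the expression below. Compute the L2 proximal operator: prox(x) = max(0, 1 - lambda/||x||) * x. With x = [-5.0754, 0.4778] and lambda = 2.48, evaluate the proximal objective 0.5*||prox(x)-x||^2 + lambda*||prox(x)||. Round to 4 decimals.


Step 1: Compute ||x||.
||x|| = 5.0978
Step 2: Compute scaling factor.
scale = max(0, 1 - 2.48/5.0978) = 0.5135
Step 3: prox(x) = [-2.6063, 0.2454]
||prox(x)|| = 2.6178
Step 4: Proximal objective.
0.5*||prox-x||^2 = 3.0752
lambda*||prox|| = 6.4921
Total = 9.5674


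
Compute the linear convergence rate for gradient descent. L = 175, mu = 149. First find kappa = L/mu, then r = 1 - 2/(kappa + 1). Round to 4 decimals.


Step 1: Compute the condition number.
kappa = L/mu = 175/149 = 1.1745
Step 2: Compute the convergence rate.
r = 1 - 2/(kappa + 1) = 1 - 2*mu/(L + mu) = (L - mu)/(L + mu) = 26/324 = 0.0802


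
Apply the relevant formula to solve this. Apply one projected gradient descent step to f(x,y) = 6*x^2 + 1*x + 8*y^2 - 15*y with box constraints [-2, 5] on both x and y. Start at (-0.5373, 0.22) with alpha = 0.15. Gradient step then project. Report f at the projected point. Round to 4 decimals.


Step 1: Compute gradient at (-0.5373, 0.22).
grad_x = 2*6*-0.5373 + 1 = -5.4476
grad_y = 2*8*0.22 - 15 = -11.48
Step 2: Gradient step.
x_raw = -0.5373 - 0.15*-5.4476 = 0.2798
y_raw = 0.22 - 0.15*-11.48 = 1.942
Step 3: Project onto [-2, 5].
x_proj = clip(0.2798) = 0.2798
y_proj = clip(1.942) = 1.942
Step 4: Evaluate f.
f(0.2798, 1.942) = 1.7906


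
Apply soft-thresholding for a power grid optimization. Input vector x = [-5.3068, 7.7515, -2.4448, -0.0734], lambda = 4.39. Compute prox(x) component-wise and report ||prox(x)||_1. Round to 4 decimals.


Soft-thresholding with lambda = 4.39:
prox(-5.3068) = sign(-5.3068)*max(|-5.3068| - 4.39, 0) = -0.9168
prox(7.7515) = sign(7.7515)*max(|7.7515| - 4.39, 0) = 3.3615
prox(-2.4448) = sign(-2.4448)*max(|-2.4448| - 4.39, 0) = 0.0
prox(-0.0734) = sign(-0.0734)*max(|-0.0734| - 4.39, 0) = 0.0
prox(x) = [-0.9168, 3.3615, 0.0, 0.0]
||prox(x)||_1 = 0.9168 + 3.3615 + 0.0 + 0.0 = 4.2783


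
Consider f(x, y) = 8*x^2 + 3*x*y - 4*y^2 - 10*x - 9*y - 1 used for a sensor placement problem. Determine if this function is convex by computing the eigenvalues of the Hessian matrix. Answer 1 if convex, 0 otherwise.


The Hessian of f(x,y) = 8*x^2 + 3*x*y - 4*y^2 - 10*x - 9*y - 1 is:
H = [[16, 3], [3, -8]]
Trace = 16 - 8 = 8
Determinant = 16*-8 - (3)^2 = -137
Discriminant = (8)^2 - 4*-137 = 612.0
Eigenvalues: lambda_1 = -8.3693, lambda_2 = 16.3693
The function is not convex.

0


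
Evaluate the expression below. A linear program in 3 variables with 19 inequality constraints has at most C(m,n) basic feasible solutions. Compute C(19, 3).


Each vertex corresponds to some choice of n active constraints out of m, so the number of vertices is at most C(m, n) = m! / (n!(m-n)!).
m = 19, n = 3
Numerator: 19 * 18 * 17
Denominator: 3! = 6
C(19, 3) = 969
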